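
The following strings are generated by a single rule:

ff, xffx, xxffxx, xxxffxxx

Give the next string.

xxxxffxxxx

s(k+1) = x·s(k)·x, so each term gains x as a prefix and x as a suffix.
One more step from xxxffxxx gives the answer.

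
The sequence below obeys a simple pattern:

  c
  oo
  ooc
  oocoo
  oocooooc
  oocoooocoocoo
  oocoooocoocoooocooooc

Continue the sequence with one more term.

From term 3 onward, concatenate the last term with the second-to-last: oo·c = ooc, ooc·oo = oocoo, …
Continuing: oocoooocoocoooocooooc · oocoooocoocoo gives term 8.

oocoooocoocoooocoooocoocoooocoocoo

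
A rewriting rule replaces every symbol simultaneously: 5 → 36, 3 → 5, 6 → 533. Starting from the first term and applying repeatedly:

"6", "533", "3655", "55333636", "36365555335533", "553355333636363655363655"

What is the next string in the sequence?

Rewriting the 24 symbols of 553355333636363655363655 one by one yields 36 36 5 5 36 36 5 5 5 533 5 533 5 533 5 533 36 36 5 533 5 533 36 36; concatenated:

36365536365555335533553355333636553355333636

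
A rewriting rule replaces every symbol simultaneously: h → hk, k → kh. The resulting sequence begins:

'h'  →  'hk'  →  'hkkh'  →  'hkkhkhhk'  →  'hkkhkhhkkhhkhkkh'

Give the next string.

Rewriting the 16 symbols of hkkhkhhkkhhkhkkh one by one yields hk kh kh hk kh hk hk kh kh hk hk kh hk kh kh hk; concatenated:

hkkhkhhkkhhkhkkhkhhkhkkhhkkhkhhk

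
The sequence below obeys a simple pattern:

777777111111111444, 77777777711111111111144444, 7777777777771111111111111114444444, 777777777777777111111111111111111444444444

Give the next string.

77777777777777777711111111111111111111144444444444

Each string has the form 7^{3n} 1^{3n+3} 4^{2n-1}, where the shown terms are n = 2, 3, 4, 5.
Setting n = 6 gives 18, 21, 11 characters in each block.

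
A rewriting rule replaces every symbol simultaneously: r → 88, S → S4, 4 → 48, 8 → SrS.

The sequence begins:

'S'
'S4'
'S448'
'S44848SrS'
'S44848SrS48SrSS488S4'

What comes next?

Replace each of the 20 characters of S44848SrS48SrSS488S4 in place — S4 48 48 SrS 48 SrS S4 88 S4 48 SrS S4 88 S4 S4 48 SrS SrS S4 48 — and concatenate.

S44848SrS48SrSS488S448SrSS488S4S448SrSSrSS448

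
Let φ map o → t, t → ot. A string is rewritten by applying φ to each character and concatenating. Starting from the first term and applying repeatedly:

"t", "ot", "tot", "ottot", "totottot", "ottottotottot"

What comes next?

Rewriting the 13 symbols of ottottotottot one by one yields t ot ot t ot ot t ot t ot ot t ot; concatenated:

totottotottottotottot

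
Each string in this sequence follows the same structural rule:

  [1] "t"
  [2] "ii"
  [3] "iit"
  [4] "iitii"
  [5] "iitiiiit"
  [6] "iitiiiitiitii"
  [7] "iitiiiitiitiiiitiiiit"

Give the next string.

This is a Fibonacci-style word recurrence s(k) = s(k−1)·s(k−2): e.g. ii·t = iit.
Continuing: iitiiiitiitiiiitiiiit · iitiiiitiitii gives term 8.

iitiiiitiitiiiitiiiitiitiiiitiitii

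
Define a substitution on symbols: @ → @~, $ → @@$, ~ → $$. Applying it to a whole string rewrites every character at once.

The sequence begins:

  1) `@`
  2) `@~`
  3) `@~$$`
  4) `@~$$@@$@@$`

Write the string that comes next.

@~$$@@$@@$@~@~@@$@~@~@@$

Expanding @~$$@@$@@$: @→@~, ~→$$, $→@@$, $→@@$, @→@~, @→@~, $→@@$, @→@~, @→@~, $→@@$. Concatenated: @~ $$ @@$ @@$ @~ @~ @@$ @~ @~ @@$.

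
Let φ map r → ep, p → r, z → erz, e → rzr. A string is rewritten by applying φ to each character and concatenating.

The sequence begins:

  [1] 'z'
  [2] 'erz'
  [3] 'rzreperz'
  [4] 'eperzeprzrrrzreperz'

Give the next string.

φ(eperzeprzrrrzreperz) expands symbol-by-symbol to rzr r rzr ep erz rzr r ep erz ep ep ep erz ep rzr r rzr ep erz; joining the 19 pieces gives the next term.

rzrrrzreperzrzrreperzepepeperzeprzrrrzreperz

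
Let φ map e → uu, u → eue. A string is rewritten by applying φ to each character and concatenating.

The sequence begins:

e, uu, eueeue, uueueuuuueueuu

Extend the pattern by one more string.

Applying the rule to each of the 14 symbols of uueueuuuueueuu gives the pieces eue eue uu eue uu eue eue eue eue uu eue uu eue eue, which concatenate to the answer.

eueeueuueueuueueeueeueeueuueueuueueeue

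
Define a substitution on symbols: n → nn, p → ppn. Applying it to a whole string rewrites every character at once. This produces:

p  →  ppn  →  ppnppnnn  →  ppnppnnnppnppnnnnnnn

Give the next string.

ppnppnnnppnppnnnnnnnppnppnnnppnppnnnnnnnnnnnnnnn

Replace each of the 20 characters of ppnppnnnppnppnnnnnnn in place — ppn ppn nn ppn ppn nn nn nn ppn ppn nn ppn ppn nn nn nn nn nn nn nn — and concatenate.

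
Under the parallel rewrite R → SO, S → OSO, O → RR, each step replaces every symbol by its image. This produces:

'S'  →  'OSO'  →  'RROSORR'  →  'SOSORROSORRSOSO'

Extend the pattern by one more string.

φ(SOSORROSORRSOSO) expands symbol-by-symbol to OSO RR OSO RR SO SO RR OSO RR SO SO OSO RR OSO RR; joining the 15 pieces gives the next term.

OSORROSORRSOSORROSORRSOSOOSORROSORR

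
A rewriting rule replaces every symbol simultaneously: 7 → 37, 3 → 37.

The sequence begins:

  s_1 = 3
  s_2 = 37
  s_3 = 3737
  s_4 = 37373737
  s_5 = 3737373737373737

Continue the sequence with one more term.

Rewriting the 16 symbols of 3737373737373737 one by one yields 37 37 37 37 37 37 37 37 37 37 37 37 37 37 37 37; concatenated:

37373737373737373737373737373737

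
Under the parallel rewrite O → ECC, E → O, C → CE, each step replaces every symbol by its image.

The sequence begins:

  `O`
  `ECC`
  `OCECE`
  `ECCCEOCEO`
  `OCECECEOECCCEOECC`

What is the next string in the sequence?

ECCCEOCEOCEOECCOCECECEOECCOCECE

Replace each of the 17 characters of OCECECEOECCCEOECC in place — ECC CE O CE O CE O ECC O CE CE CE O ECC O CE CE — and concatenate.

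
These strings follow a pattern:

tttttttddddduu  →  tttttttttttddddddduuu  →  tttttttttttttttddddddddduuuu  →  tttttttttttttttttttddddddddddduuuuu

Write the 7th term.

tttttttttttttttttttttttttttttttddddddddddddddddduuuuuuuu

Reading off run lengths: t runs 7, 11, 15, 19; d runs 5, 7, 9, 11; u runs 2, 3, 4, 5 — each is linear in n, where the shown terms are n = 2, 3, 4, 5.
Setting n = 8 gives 31, 17, 8 characters in each block.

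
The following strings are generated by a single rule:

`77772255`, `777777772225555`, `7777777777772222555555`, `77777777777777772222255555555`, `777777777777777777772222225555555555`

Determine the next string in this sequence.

7777777777777777777777772222222555555555555

Each string has the form 7^{4n} 2^{n+1} 5^{2n} (n = 1, 2, …).
At n = 6 the blocks have lengths 24, 7, 12.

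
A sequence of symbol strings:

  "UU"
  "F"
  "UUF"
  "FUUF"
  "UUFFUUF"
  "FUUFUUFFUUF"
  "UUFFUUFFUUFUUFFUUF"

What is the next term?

This is a Fibonacci-style word recurrence s(k) = s(k−2)·s(k−1): e.g. UU·F = UUF.
Continuing: FUUFUUFFUUF · UUFFUUFFUUFUUFFUUF gives term 8.

FUUFUUFFUUFUUFFUUFFUUFUUFFUUF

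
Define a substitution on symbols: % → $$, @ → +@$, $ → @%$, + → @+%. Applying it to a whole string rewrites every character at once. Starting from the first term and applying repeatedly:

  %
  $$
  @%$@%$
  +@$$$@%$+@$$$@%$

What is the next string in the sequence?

@+%+@$@%$@%$@%$+@$$$@%$@+%+@$@%$@%$@%$+@$$$@%$

φ(+@$$$@%$+@$$$@%$) expands symbol-by-symbol to @+% +@$ @%$ @%$ @%$ +@$ $$ @%$ @+% +@$ @%$ @%$ @%$ +@$ $$ @%$; joining the 16 pieces gives the next term.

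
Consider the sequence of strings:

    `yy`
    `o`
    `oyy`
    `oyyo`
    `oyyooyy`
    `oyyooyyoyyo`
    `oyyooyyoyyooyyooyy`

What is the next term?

From term 3 onward, concatenate the last term with the second-to-last: o·yy = oyy, oyy·o = oyyo, …
The next term joins oyyooyyoyyooyyooyy and oyyooyyoyyo.

oyyooyyoyyooyyooyyoyyooyyoyyo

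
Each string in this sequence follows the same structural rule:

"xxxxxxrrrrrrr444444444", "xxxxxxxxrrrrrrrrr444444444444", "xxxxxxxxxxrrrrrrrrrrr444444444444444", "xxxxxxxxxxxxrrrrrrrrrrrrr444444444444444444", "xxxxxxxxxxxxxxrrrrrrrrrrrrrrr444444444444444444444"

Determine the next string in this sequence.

xxxxxxxxxxxxxxxxrrrrrrrrrrrrrrrrr444444444444444444444444

Each string has the form x^{2n} r^{2n+1} 4^{3n}, where the shown terms are n = 3, 4, 5, 6, 7.
Setting n = 8 gives 16, 17, 24 characters in each block.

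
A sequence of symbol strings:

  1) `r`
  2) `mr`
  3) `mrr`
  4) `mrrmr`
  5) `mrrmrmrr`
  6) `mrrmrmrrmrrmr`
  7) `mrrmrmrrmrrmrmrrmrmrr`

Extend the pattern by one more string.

mrrmrmrrmrrmrmrrmrmrrmrrmrmrrmrrmr

This is a Fibonacci-style word recurrence s(k) = s(k−1)·s(k−2): e.g. mr·r = mrr.
So term 8 is mrrmrmrrmrrmrmrrmrmrr·mrrmrmrrmrrmr.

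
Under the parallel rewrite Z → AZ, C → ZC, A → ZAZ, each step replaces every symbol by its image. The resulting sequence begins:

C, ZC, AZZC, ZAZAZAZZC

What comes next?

AZZAZAZZAZAZZAZAZAZZC

Apply φ to ZAZAZAZZC symbol by symbol: Z→AZ, A→ZAZ, Z→AZ, A→ZAZ, Z→AZ, A→ZAZ, Z→AZ, Z→AZ, C→ZC; joined: AZ ZAZ AZ ZAZ AZ ZAZ AZ AZ ZC.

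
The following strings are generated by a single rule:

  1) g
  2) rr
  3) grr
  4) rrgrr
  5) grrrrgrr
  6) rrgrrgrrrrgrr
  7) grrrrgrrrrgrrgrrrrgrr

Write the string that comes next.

From term 3 onward, concatenate the second-to-last term with the last: g·rr = grr, rr·grr = rrgrr, …
The next term joins rrgrrgrrrrgrr and grrrrgrrrrgrrgrrrrgrr.

rrgrrgrrrrgrrgrrrrgrrrrgrrgrrrrgrr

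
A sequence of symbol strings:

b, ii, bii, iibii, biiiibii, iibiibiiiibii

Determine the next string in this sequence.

biiiibiiiibiibiiiibii

Each term (from the third on) is the two preceding terms concatenated in order: term 3 = b·ii = bii.
Continuing: biiiibii · iibiibiiiibii gives term 7.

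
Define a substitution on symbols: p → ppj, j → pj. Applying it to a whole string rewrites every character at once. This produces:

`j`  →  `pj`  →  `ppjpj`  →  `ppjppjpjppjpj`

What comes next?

ppjppjpjppjppjpjppjpjppjppjpjppjpj

Applying the rule to each of the 13 symbols of ppjppjpjppjpj gives the pieces ppj ppj pj ppj ppj pj ppj pj ppj ppj pj ppj pj, which concatenate to the answer.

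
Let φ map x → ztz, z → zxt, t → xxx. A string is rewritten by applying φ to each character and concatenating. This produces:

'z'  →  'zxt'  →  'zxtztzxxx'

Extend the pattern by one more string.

zxtztzxxxzxtxxxzxtztzztzztz

Rewriting each symbol of zxtztzxxx: z→zxt, x→ztz, t→xxx, z→zxt, t→xxx, z→zxt, x→ztz, x→ztz, x→ztz, which concatenates to zxt ztz xxx zxt xxx zxt ztz ztz ztz.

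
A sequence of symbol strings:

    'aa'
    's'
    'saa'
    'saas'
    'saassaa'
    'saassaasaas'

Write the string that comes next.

saassaasaassaassaa

Each term (from the third on) is the previous term followed by the one before it: term 3 = s·aa = saa.
So term 7 is saassaasaas·saassaa.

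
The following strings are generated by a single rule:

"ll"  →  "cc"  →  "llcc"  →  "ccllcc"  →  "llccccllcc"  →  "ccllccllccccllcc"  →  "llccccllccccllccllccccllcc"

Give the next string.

ccllccllccccllccllccccllccccllccllccccllcc

Each term (from the third on) is the two preceding terms concatenated in order: term 3 = ll·cc = llcc.
So term 8 is ccllccllccccllcc·llccccllccccllccllccccllcc.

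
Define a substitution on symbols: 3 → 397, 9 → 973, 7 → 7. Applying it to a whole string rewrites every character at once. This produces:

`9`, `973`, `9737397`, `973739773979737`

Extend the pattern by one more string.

Replace each of the 15 characters of 973739773979737 in place — 973 7 397 7 397 973 7 7 397 973 7 973 7 397 7 — and concatenate.

9737397739797377397973797373977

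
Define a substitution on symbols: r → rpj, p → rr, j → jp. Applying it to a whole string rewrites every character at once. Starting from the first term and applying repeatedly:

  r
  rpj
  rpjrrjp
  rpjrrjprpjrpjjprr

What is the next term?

Replace each of the 17 characters of rpjrrjprpjrpjjprr in place — rpj rr jp rpj rpj jp rr rpj rr jp rpj rr jp jp rr rpj rpj — and concatenate.

rpjrrjprpjrpjjprrrpjrrjprpjrrjpjprrrpjrpj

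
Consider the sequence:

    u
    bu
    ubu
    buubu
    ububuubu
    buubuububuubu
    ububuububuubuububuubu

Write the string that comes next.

buubuububuubuububuububuubuububuubu

From term 3 onward, concatenate the second-to-last term with the last: u·bu = ubu, bu·ubu = buubu, …
Continuing: buubuububuubu · ububuububuubuububuubu gives term 8.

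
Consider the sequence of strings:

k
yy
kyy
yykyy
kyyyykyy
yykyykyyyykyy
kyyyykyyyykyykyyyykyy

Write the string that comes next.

Each term (from the third on) is the two preceding terms concatenated in order: term 3 = k·yy = kyy.
The next term joins yykyykyyyykyy and kyyyykyyyykyykyyyykyy.

yykyykyyyykyykyyyykyyyykyykyyyykyy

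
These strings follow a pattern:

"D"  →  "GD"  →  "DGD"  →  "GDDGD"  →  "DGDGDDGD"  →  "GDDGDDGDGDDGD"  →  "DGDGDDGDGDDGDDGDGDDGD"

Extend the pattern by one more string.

Each term (from the third on) is the two preceding terms concatenated in order: term 3 = D·GD = DGD.
So term 8 is GDDGDDGDGDDGD·DGDGDDGDGDDGDDGDGDDGD.

GDDGDDGDGDDGDDGDGDDGDGDDGDDGDGDDGD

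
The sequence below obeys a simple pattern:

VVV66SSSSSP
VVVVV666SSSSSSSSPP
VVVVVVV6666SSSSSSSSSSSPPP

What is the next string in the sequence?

Term n consists of 2n+1 V's, followed by n+1 6's, followed by 3n+2 S's, followed by n P's (n = 1, 2, …).
For the next term, n = 4, so the run lengths are 9, 5, 14, 4.

VVVVVVVVV66666SSSSSSSSSSSSSSPPPP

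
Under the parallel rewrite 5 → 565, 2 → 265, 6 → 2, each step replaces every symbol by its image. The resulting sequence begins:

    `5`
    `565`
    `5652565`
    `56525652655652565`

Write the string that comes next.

56525652655652565265256556525652655652565

Replace each of the 17 characters of 56525652655652565 in place — 565 2 565 265 565 2 565 265 2 565 565 2 565 265 565 2 565 — and concatenate.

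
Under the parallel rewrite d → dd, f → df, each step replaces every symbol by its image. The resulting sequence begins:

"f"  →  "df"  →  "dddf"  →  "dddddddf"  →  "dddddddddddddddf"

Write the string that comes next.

Applying the rule to each of the 16 symbols of dddddddddddddddf gives the pieces dd dd dd dd dd dd dd dd dd dd dd dd dd dd dd df, which concatenate to the answer.

dddddddddddddddddddddddddddddddf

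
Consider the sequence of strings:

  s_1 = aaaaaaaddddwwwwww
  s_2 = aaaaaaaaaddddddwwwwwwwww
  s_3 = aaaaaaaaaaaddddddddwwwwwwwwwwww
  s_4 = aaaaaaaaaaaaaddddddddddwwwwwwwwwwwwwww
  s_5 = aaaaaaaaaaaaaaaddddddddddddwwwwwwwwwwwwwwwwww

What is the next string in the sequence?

aaaaaaaaaaaaaaaaaddddddddddddddwwwwwwwwwwwwwwwwwwwww

Reading off run lengths: a runs 7, 9, 11, 13, 15; d runs 4, 6, 8, 10, 12; w runs 6, 9, 12, 15, 18 — each is linear in n, where the shown terms are n = 2, 3, 4, 5, 6.
Setting n = 7 gives 17, 14, 21 characters in each block.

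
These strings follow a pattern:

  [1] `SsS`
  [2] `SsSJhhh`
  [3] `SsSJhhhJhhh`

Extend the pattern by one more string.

SsSJhhhJhhhJhhh

The strings grow by a fixed suffix Jhhh each time.
One more step from SsSJhhhJhhh gives the answer.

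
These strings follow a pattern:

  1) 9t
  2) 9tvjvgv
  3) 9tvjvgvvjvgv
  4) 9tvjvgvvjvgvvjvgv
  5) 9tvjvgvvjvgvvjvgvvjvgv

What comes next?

9tvjvgvvjvgvvjvgvvjvgvvjvgv

Each term is the previous one with vjvgv appended.
One more step from 9tvjvgvvjvgvvjvgvvjvgv gives the answer.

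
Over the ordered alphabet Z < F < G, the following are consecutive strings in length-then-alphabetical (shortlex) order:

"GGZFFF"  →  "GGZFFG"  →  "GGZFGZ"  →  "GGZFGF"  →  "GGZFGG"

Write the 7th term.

Advancing 2 positions from GGZFGG through GGZFGG → GGZGZZ reaches term 7.

GGZGZF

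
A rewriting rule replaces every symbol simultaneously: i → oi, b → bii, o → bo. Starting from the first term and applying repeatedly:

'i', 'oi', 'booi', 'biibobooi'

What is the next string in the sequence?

Apply φ to biibobooi symbol by symbol: b→bii, i→oi, i→oi, b→bii, o→bo, b→bii, o→bo, o→bo, i→oi; joined: bii oi oi bii bo bii bo bo oi.

biioioibiibobiibobooi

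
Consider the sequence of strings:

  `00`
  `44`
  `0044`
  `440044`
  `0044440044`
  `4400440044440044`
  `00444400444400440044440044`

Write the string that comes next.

Each term (from the third on) is the two preceding terms concatenated in order: term 3 = 00·44 = 0044.
The next term joins 4400440044440044 and 00444400444400440044440044.

440044004444004400444400444400440044440044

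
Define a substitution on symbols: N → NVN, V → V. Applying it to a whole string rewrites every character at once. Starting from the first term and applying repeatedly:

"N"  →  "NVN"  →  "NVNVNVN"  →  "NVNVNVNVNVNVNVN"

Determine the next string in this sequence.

NVNVNVNVNVNVNVNVNVNVNVNVNVNVNVN

Replace each of the 15 characters of NVNVNVNVNVNVNVN in place — NVN V NVN V NVN V NVN V NVN V NVN V NVN V NVN — and concatenate.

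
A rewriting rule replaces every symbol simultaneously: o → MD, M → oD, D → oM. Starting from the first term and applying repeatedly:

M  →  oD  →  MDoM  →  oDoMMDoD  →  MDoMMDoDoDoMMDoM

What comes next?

φ(MDoMMDoDoDoMMDoM) expands symbol-by-symbol to oD oM MD oD oD oM MD oM MD oM MD oD oD oM MD oD; joining the 16 pieces gives the next term.

oDoMMDoDoDoMMDoMMDoMMDoDoDoMMDoD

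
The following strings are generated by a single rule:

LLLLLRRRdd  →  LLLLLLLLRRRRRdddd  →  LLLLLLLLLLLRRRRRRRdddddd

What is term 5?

The n-th term is 3n+2 L's then 2n+1 R's then 2n d's (n = 1, 2, …).
At n = 5 the blocks have lengths 17, 11, 10.

LLLLLLLLLLLLLLLLLRRRRRRRRRRRdddddddddd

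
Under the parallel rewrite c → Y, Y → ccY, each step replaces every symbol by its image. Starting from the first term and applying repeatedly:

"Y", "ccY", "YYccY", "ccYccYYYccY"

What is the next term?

YYccYYYccYccYccYYYccY

Apply φ to ccYccYYYccY symbol by symbol: c→Y, c→Y, Y→ccY, c→Y, c→Y, Y→ccY, Y→ccY, Y→ccY, c→Y, c→Y, Y→ccY; joined: Y Y ccY Y Y ccY ccY ccY Y Y ccY.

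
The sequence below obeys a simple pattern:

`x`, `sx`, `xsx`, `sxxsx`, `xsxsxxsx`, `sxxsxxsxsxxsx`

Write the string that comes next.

Each term (from the third on) is the two preceding terms concatenated in order: term 3 = x·sx = xsx.
So term 7 is xsxsxxsx·sxxsxxsxsxxsx.

xsxsxxsxsxxsxxsxsxxsx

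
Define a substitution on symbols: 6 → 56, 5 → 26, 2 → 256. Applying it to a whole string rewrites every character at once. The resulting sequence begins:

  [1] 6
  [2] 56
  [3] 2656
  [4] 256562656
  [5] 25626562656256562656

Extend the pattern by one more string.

256265625656265625656265625626562656256562656

Applying the rule to each of the 20 symbols of 25626562656256562656 gives the pieces 256 26 56 256 56 26 56 256 56 26 56 256 26 56 26 56 256 56 26 56, which concatenate to the answer.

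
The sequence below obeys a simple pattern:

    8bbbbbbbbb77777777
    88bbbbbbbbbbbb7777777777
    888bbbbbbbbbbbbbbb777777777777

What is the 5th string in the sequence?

88888bbbbbbbbbbbbbbbbbbbbb7777777777777777

Term n consists of n-2 8's, followed by 3n b's, followed by 2n+2 7's, where the shown terms are n = 3, 4, 5.
For term 5, n = 7, so the run lengths are 5, 21, 16.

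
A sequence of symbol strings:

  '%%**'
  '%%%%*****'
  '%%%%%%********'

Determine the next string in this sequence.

The n-th term is 2n %'s then 3n-1 *'s (n = 1, 2, …).
At n = 4 the blocks have lengths 8, 11.

%%%%%%%%***********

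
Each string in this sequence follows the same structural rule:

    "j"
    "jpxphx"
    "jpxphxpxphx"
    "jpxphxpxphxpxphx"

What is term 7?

jpxphxpxphxpxphxpxphxpxphxpxphx

Each term is the previous one with pxphx appended.
From jpxphxpxphxpxphx, 3 further steps: jpxphxpxphxpxphx → jpxphxpxphxpxphxpxphx → jpxphxpxphxpxphxpxphxpxphx → (answer).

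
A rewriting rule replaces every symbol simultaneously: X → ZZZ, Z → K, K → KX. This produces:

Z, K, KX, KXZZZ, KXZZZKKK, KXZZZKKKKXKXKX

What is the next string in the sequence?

KXZZZKKKKXKXKXKXZZZKXZZZKXZZZ

Applying the rule to each of the 14 symbols of KXZZZKKKKXKXKX gives the pieces KX ZZZ K K K KX KX KX KX ZZZ KX ZZZ KX ZZZ, which concatenate to the answer.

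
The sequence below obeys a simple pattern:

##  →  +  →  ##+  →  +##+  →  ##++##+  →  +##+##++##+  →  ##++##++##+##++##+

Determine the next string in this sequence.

From term 3 onward, concatenate the second-to-last term with the last: ##·+ = ##+, +·##+ = +##+, …
So term 8 is +##+##++##+·##++##++##+##++##+.

+##+##++##+##++##++##+##++##+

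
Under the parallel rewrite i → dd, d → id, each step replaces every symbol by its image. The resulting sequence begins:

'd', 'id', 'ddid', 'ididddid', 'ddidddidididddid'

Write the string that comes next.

ididddidididddidddidddidididddid

φ(ddidddidididddid) expands symbol-by-symbol to id id dd id id id dd id dd id dd id id id dd id; joining the 16 pieces gives the next term.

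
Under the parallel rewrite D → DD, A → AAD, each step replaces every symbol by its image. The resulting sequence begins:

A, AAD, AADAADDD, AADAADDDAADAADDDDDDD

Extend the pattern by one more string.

Replace each of the 20 characters of AADAADDDAADAADDDDDDD in place — AAD AAD DD AAD AAD DD DD DD AAD AAD DD AAD AAD DD DD DD DD DD DD DD — and concatenate.

AADAADDDAADAADDDDDDDAADAADDDAADAADDDDDDDDDDDDDDD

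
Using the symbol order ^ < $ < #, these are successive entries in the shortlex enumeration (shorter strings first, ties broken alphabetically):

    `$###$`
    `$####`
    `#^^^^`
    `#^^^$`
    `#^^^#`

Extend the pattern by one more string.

#^^$^

The successor of #^^^# increments the rightmost position that isn't already # and resets every position after it to ^.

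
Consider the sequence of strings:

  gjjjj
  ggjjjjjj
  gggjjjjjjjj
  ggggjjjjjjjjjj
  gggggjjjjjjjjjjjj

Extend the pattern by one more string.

ggggggjjjjjjjjjjjjjj

Reading off run lengths: g runs 1, 2, 3, 4, 5; j runs 4, 6, 8, 10, 12 — each is linear in n, where the shown terms are n = 2, 3, 4, 5, 6.
Setting n = 7 gives 6, 14 characters in each block.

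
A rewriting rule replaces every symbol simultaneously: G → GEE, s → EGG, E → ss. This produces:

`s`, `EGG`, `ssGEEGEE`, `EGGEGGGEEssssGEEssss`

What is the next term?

Rewriting the 20 symbols of EGGEGGGEEssssGEEssss one by one yields ss GEE GEE ss GEE GEE GEE ss ss EGG EGG EGG EGG GEE ss ss EGG EGG EGG EGG; concatenated:

ssGEEGEEssGEEGEEGEEssssEGGEGGEGGEGGGEEssssEGGEGGEGGEGG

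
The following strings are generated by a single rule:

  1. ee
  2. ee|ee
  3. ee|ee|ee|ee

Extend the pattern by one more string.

Each string is two copies of the previous one joined by '|'.
So the next term is two copies of ee|ee|ee|ee with '|' between the halves.

ee|ee|ee|ee|ee|ee|ee|ee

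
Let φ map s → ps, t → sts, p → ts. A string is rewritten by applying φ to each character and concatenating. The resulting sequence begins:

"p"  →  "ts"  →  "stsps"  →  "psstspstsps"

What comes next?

Rewriting each symbol of psstspstsps: p→ts, s→ps, s→ps, t→sts, s→ps, p→ts, s→ps, t→sts, s→ps, p→ts, s→ps, which concatenates to ts ps ps sts ps ts ps sts ps ts ps.

tspspsstspstspsstspstsps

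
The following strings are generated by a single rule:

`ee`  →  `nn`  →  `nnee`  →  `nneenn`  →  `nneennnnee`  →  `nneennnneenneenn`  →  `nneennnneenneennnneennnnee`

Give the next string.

From term 3 onward, concatenate the last term with the second-to-last: nn·ee = nnee, nnee·nn = nneenn, …
Continuing: nneennnneenneennnneennnnee · nneennnneenneenn gives term 8.

nneennnneenneennnneennnneenneennnneenneenn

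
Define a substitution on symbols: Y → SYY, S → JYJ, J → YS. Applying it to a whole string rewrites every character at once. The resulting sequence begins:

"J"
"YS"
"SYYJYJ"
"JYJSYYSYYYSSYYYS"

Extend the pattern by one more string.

YSSYYYSJYJSYYSYYJYJSYYSYYSYYJYJJYJSYYSYYSYYJYJ

Replace each of the 16 characters of JYJSYYSYYYSSYYYS in place — YS SYY YS JYJ SYY SYY JYJ SYY SYY SYY JYJ JYJ SYY SYY SYY JYJ — and concatenate.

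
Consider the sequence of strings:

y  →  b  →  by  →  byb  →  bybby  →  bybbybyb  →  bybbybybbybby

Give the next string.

Each term (from the third on) is the previous term followed by the one before it: term 3 = b·y = by.
Continuing: bybbybybbybby · bybbybyb gives term 8.

bybbybybbybbybybbybyb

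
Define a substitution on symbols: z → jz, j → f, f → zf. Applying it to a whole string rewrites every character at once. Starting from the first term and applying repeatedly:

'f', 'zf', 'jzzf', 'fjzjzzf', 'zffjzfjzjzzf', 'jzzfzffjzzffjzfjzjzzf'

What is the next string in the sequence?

fjzjzzfjzzfzffjzjzzfzffjzzffjzfjzjzzf

Replace each of the 21 characters of jzzfzffjzzffjzfjzjzzf in place — f jz jz zf jz zf zf f jz jz zf zf f jz zf f jz f jz jz zf — and concatenate.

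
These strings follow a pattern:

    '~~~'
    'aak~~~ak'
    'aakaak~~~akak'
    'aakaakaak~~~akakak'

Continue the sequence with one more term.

s(k+1) = aak·s(k)·ak, so each term gains aak as a prefix and ak as a suffix.
Applying this once more to aakaakaak~~~akakak:

aakaakaakaak~~~akakakak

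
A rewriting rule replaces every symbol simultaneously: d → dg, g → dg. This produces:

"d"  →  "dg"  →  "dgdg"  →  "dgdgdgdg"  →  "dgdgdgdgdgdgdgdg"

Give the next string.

dgdgdgdgdgdgdgdgdgdgdgdgdgdgdgdg

Replace each of the 16 characters of dgdgdgdgdgdgdgdg in place — dg dg dg dg dg dg dg dg dg dg dg dg dg dg dg dg — and concatenate.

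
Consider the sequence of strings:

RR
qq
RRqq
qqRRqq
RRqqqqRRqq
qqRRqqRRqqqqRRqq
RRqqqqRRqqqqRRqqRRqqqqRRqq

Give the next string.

qqRRqqRRqqqqRRqqRRqqqqRRqqqqRRqqRRqqqqRRqq

This is a Fibonacci-style word recurrence s(k) = s(k−2)·s(k−1): e.g. RR·qq = RRqq.
The next term joins qqRRqqRRqqqqRRqq and RRqqqqRRqqqqRRqqRRqqqqRRqq.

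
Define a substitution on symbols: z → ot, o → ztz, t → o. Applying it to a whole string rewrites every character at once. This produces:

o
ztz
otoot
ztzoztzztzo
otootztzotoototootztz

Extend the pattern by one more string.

Rewriting the 21 symbols of otootztzotoototootztz one by one yields ztz o ztz ztz o ot o ot ztz o ztz ztz o ztz o ztz ztz o ot o ot; concatenated:

ztzoztzztzootootztzoztzztzoztzoztzztzootoot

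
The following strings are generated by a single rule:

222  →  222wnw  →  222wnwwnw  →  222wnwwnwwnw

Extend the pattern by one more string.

Every step adds wnw to the end: s(k+1) = s(k)·wnw.
Applying this once more to 222wnwwnwwnw:

222wnwwnwwnwwnw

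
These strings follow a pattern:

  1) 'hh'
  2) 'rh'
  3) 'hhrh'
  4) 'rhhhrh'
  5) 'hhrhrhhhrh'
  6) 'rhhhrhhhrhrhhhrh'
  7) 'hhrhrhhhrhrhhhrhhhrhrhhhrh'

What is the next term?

This is a Fibonacci-style word recurrence s(k) = s(k−2)·s(k−1): e.g. hh·rh = hhrh.
The next term joins rhhhrhhhrhrhhhrh and hhrhrhhhrhrhhhrhhhrhrhhhrh.

rhhhrhhhrhrhhhrhhhrhrhhhrhrhhhrhhhrhrhhhrh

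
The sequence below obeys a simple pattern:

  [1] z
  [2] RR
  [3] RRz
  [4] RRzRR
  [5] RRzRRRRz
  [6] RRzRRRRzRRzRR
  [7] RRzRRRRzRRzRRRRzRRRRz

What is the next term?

RRzRRRRzRRzRRRRzRRRRzRRzRRRRzRRzRR

This is a Fibonacci-style word recurrence s(k) = s(k−1)·s(k−2): e.g. RR·z = RRz.
The next term joins RRzRRRRzRRzRRRRzRRRRz and RRzRRRRzRRzRR.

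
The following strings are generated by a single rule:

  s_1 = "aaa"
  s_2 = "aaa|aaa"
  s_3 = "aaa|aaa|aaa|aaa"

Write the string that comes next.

aaa|aaa|aaa|aaa|aaa|aaa|aaa|aaa

s(k+1) = s(k)·|·s(k) — each term doubles the last with '|' between the halves.
So the next term is two copies of aaa|aaa|aaa|aaa with '|' between the halves.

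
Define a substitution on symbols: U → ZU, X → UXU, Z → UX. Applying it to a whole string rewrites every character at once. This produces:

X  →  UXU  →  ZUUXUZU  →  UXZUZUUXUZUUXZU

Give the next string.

Rewriting the 15 symbols of UXZUZUUXUZUUXZU one by one yields ZU UXU UX ZU UX ZU ZU UXU ZU UX ZU ZU UXU UX ZU; concatenated:

ZUUXUUXZUUXZUZUUXUZUUXZUZUUXUUXZU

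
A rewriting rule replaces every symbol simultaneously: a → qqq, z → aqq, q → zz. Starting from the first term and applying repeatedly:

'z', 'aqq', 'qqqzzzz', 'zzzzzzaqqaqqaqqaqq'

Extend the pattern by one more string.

Applying the rule to each of the 18 symbols of zzzzzzaqqaqqaqqaqq gives the pieces aqq aqq aqq aqq aqq aqq qqq zz zz qqq zz zz qqq zz zz qqq zz zz, which concatenate to the answer.

aqqaqqaqqaqqaqqaqqqqqzzzzqqqzzzzqqqzzzzqqqzzzz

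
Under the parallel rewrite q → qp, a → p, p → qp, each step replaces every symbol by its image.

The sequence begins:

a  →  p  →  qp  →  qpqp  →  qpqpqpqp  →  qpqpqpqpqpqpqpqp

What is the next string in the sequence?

qpqpqpqpqpqpqpqpqpqpqpqpqpqpqpqp

φ(qpqpqpqpqpqpqpqp) expands symbol-by-symbol to qp qp qp qp qp qp qp qp qp qp qp qp qp qp qp qp; joining the 16 pieces gives the next term.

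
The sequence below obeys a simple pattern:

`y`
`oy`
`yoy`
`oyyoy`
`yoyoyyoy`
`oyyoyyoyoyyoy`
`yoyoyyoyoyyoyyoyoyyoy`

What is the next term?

oyyoyyoyoyyoyyoyoyyoyoyyoyyoyoyyoy

Each term (from the third on) is the two preceding terms concatenated in order: term 3 = y·oy = yoy.
So term 8 is oyyoyyoyoyyoy·yoyoyyoyoyyoyyoyoyyoy.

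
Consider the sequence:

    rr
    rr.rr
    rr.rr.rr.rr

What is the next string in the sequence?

Every step duplicates the string with '.' between the halves.
Doubling rr.rr.rr.rr with '.' between the halves:

rr.rr.rr.rr.rr.rr.rr.rr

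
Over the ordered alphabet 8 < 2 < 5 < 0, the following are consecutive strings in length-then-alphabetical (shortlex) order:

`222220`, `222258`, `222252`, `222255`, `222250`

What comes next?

222208

Treat 222250 as a base-4 numeral over the given alphabet and add one, carrying through any trailing 0's.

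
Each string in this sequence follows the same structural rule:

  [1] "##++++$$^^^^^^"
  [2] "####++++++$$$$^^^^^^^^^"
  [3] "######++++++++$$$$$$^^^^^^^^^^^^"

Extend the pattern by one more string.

Each string has the form #^{2n} +^{2n+2} $^{2n} ^^{3n+3} (n = 1, 2, …).
For the next term, n = 4, so the run lengths are 8, 10, 8, 15.

########++++++++++$$$$$$$$^^^^^^^^^^^^^^^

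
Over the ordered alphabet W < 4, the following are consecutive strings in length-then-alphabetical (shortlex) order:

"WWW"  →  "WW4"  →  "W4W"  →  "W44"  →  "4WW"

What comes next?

4W4

Find the rightmost character of 4WW below 4, bump it to the next letter, and reset everything to its right to W.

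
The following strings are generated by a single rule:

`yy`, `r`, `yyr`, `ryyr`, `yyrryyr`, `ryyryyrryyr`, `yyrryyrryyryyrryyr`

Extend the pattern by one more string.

From term 3 onward, concatenate the second-to-last term with the last: yy·r = yyr, r·yyr = ryyr, …
So term 8 is ryyryyrryyr·yyrryyrryyryyrryyr.

ryyryyrryyryyrryyrryyryyrryyr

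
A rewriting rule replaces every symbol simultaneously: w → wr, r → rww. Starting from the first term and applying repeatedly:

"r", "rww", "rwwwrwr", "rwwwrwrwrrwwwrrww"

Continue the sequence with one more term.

rwwwrwrwrrwwwrrwwwrrwwrwwwrwrwrrwwrwwwrwr

φ(rwwwrwrwrrwwwrrww) expands symbol-by-symbol to rww wr wr wr rww wr rww wr rww rww wr wr wr rww rww wr wr; joining the 17 pieces gives the next term.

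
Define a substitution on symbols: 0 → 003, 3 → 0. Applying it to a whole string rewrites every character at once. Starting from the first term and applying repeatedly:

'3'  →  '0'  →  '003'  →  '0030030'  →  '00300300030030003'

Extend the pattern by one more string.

00300300030030003003003000300300030030030

Replace each of the 17 characters of 00300300030030003 in place — 003 003 0 003 003 0 003 003 003 0 003 003 0 003 003 003 0 — and concatenate.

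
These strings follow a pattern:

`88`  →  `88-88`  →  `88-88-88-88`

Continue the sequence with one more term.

88-88-88-88-88-88-88-88

s(k+1) = s(k)·-·s(k) — each term doubles the last with '-' between the halves.
So the next term is two copies of 88-88-88-88 with '-' between the halves.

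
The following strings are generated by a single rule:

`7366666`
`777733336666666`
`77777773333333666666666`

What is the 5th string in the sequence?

777777777777733333333333336666666666666

The n-th term is 3n-2 7's then 3n-2 3's then 2n+3 6's (n = 1, 2, …).
At n = 5 the blocks have lengths 13, 13, 13.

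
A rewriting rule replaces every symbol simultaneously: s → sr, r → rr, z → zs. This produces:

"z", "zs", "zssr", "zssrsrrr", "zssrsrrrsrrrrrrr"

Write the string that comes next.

Rewriting the 16 symbols of zssrsrrrsrrrrrrr one by one yields zs sr sr rr sr rr rr rr sr rr rr rr rr rr rr rr; concatenated:

zssrsrrrsrrrrrrrsrrrrrrrrrrrrrrr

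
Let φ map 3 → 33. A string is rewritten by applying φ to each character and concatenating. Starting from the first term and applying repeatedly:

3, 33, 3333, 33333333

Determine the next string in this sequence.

3333333333333333

Expanding 33333333: 3→33, 3→33, 3→33, 3→33, 3→33, 3→33, 3→33, 3→33. Concatenated: 33 33 33 33 33 33 33 33.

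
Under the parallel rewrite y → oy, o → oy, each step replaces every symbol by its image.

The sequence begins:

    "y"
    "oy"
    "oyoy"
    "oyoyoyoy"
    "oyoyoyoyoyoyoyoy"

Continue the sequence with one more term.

Applying the rule to each of the 16 symbols of oyoyoyoyoyoyoyoy gives the pieces oy oy oy oy oy oy oy oy oy oy oy oy oy oy oy oy, which concatenate to the answer.

oyoyoyoyoyoyoyoyoyoyoyoyoyoyoyoy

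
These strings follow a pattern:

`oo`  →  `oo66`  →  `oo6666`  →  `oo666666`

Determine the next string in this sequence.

oo66666666

The strings grow by a fixed suffix 66 each time.
So the next term is oo666666·66.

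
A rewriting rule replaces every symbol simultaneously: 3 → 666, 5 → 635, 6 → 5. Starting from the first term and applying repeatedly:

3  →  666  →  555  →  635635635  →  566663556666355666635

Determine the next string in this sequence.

Rewriting the 21 symbols of 566663556666355666635 one by one yields 635 5 5 5 5 666 635 635 5 5 5 5 666 635 635 5 5 5 5 666 635; concatenated:

635555566663563555556666356355555666635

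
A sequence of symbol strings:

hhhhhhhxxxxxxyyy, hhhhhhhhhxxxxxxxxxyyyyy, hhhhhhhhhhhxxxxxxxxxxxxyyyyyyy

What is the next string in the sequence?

hhhhhhhhhhhhhxxxxxxxxxxxxxxxyyyyyyyyy

Each string has the form h^{2n+3} x^{3n} y^{2n-1}, where the shown terms are n = 2, 3, 4.
Setting n = 5 gives 13, 15, 9 characters in each block.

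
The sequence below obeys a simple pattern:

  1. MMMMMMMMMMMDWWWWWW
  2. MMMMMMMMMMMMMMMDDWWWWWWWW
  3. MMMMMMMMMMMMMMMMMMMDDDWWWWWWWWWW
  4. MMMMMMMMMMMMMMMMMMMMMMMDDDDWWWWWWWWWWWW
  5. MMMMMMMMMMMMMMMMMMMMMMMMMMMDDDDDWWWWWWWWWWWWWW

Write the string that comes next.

The n-th term is 4n-1 M's then n-2 D's then 2n W's, where the shown terms are n = 3, 4, 5, 6, 7.
Setting n = 8 gives 31, 6, 16 characters in each block.

MMMMMMMMMMMMMMMMMMMMMMMMMMMMMMMDDDDDDWWWWWWWWWWWWWWWW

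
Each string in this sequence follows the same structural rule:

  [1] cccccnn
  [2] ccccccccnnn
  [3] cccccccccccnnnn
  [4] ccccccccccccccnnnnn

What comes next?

Each string has the form c^{3n-1} n^{n}, where the shown terms are n = 2, 3, 4, 5.
For the next term, n = 6, so the run lengths are 17, 6.

cccccccccccccccccnnnnnn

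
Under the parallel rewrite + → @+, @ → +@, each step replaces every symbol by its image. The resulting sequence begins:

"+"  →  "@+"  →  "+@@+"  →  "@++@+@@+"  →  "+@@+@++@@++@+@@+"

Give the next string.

φ(+@@+@++@@++@+@@+) expands symbol-by-symbol to @+ +@ +@ @+ +@ @+ @+ +@ +@ @+ @+ +@ @+ +@ +@ @+; joining the 16 pieces gives the next term.

@++@+@@++@@+@++@+@@+@++@@++@+@@+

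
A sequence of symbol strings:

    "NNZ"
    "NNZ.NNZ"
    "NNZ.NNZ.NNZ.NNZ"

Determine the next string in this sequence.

NNZ.NNZ.NNZ.NNZ.NNZ.NNZ.NNZ.NNZ

Each string is two copies of the previous one joined by '.'.
One more doubling of NNZ.NNZ.NNZ.NNZ gives the answer.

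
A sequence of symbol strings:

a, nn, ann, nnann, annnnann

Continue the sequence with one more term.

From term 3 onward, concatenate the second-to-last term with the last: a·nn = ann, nn·ann = nnann, …
The next term joins nnann and annnnann.

nnannannnnann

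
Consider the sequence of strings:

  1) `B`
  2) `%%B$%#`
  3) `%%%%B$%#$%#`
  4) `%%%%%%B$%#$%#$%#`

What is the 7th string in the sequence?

%%%%%%%%%%%%B$%#$%#$%#$%#$%#$%#

Every step adds %% to the front and $%# to the end of the previous string.
From %%%%%%B$%#$%#$%#, 3 further steps: %%%%%%B$%#$%#$%# → %%%%%%%%B$%#$%#$%#$%# → %%%%%%%%%%B$%#$%#$%#$%#$%# → (answer).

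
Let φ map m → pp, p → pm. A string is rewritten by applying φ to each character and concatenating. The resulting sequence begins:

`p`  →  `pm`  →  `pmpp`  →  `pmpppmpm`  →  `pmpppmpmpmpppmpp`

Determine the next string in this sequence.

Rewriting the 16 symbols of pmpppmpmpmpppmpp one by one yields pm pp pm pm pm pp pm pp pm pp pm pm pm pp pm pm; concatenated:

pmpppmpmpmpppmpppmpppmpmpmpppmpm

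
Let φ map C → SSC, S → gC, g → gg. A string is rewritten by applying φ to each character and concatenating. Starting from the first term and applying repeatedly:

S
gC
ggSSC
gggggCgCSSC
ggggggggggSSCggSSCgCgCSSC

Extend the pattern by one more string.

gggggggggggggggggggggCgCSSCgggggCgCSSCggSSCggSSCgCgCSSC

Replace each of the 25 characters of ggggggggggSSCggSSCgCgCSSC in place — gg gg gg gg gg gg gg gg gg gg gC gC SSC gg gg gC gC SSC gg SSC gg SSC gC gC SSC — and concatenate.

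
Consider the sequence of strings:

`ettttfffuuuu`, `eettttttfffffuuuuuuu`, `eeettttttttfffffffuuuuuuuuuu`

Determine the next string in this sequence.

eeeettttttttttfffffffffuuuuuuuuuuuuu

The n-th term is n e's then 2n+2 t's then 2n+1 f's then 3n+1 u's (n = 1, 2, …).
At n = 4 the blocks have lengths 4, 10, 9, 13.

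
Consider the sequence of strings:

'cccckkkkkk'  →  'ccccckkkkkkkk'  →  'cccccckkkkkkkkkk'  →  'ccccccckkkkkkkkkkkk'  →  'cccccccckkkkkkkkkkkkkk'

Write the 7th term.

Each string has the form c^{n+2} k^{2n+2}, where the shown terms are n = 2, 3, 4, 5, 6.
Setting n = 8 gives 10, 18 characters in each block.

cccccccccckkkkkkkkkkkkkkkkkk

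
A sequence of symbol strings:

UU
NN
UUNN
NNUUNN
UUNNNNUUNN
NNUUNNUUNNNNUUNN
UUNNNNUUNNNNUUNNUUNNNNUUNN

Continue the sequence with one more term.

This is a Fibonacci-style word recurrence s(k) = s(k−2)·s(k−1): e.g. UU·NN = UUNN.
Continuing: NNUUNNUUNNNNUUNN · UUNNNNUUNNNNUUNNUUNNNNUUNN gives term 8.

NNUUNNUUNNNNUUNNUUNNNNUUNNNNUUNNUUNNNNUUNN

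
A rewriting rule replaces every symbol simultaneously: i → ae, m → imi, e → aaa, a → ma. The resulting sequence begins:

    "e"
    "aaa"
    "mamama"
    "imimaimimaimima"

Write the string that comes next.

aeimiaeimimaaeimiaeimimaaeimiaeimima

Replace each of the 15 characters of imimaimimaimima in place — ae imi ae imi ma ae imi ae imi ma ae imi ae imi ma — and concatenate.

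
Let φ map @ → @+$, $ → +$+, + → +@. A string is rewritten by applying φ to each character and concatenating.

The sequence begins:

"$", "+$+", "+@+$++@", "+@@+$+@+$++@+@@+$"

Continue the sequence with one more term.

Replace each of the 17 characters of +@@+$+@+$++@+@@+$ in place — +@ @+$ @+$ +@ +$+ +@ @+$ +@ +$+ +@ +@ @+$ +@ @+$ @+$ +@ +$+ — and concatenate.

+@@+$@+$+@+$++@@+$+@+$++@+@@+$+@@+$@+$+@+$+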